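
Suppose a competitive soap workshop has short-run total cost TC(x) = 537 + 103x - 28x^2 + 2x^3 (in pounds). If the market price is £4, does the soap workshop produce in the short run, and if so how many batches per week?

From TC, MC = TC'(x) = 103 - 56x + 6x^2 and AVC = VC/x = 103 - 28x + 2x^2.
AVC is minimized where dAVC/dx = -28 + 4x = 0, at x = 7; min AVC = 103 - 28·7 + 2·7^2 = £5.
Since P = £4 < min AVC = £5, price fails to cover variable cost at any output.
Shutting down limits the loss to fixed cost, £537.

Shut down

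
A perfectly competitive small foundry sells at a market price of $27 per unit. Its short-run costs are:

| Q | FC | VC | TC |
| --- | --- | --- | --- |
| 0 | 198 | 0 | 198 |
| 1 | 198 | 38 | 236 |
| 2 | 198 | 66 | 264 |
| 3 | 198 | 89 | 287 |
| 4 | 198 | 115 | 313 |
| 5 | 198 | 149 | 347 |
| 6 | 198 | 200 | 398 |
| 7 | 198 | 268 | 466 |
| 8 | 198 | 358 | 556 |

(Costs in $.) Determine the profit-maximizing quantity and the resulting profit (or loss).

Compute π = P·Q − TC at each output: Q=0: -198; Q=1: -209; Q=2: -210; Q=3: -206; Q=4: -205; Q=5: -212; Q=6: -236; Q=7: -277; Q=8: -340.
Profit is highest at Q = 0. Equivalently, the lowest AVC in the table is 115/4 ≈ $28.75 at Q = 4, and P = $27 falls below it — price never covers variable cost, so the firm shuts down and loses only its fixed cost.

Q = 0 (shut down); profit = -$198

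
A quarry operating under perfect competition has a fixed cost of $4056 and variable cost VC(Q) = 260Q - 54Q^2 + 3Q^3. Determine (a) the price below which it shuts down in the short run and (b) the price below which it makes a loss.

AVC = 260 - 54Q + 3Q^2; minimized at Q = 9, giving min AVC = $17. That is the shutdown price.
ATC = 4056/Q + 260 - 54Q + 3Q^2. Setting dATC/dQ = −4056/Q^2 − 54 + 6Q = 0 gives Q = 13 (since 6·13^3 − 54·13^2 = 4056).
min ATC = 4056/13 + 260 − 54·13 + 3·13^2 = $377. That is the break-even price.
For $17 ≤ P < $377 the firm produces at a loss; below $17 it shuts down.

Shutdown price = $17; break-even price = $377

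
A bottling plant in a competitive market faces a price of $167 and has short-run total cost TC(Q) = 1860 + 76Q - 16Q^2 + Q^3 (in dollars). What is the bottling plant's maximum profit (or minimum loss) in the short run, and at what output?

Profit = -$170 at Q = 13

AVC = 76 - 16Q + Q^2; min AVC = $12 at Q = 8. Since P = $167 ≥ min AVC, the firm produces.
MC = 76 - 32Q + 3Q^2. Setting P = MC and taking the root on the rising branch gives Q* = 13.
TR = 167·13 = 2171. TC = 1860 + 481 = 2341. Profit = 2171 − 2341 = -$170.
That loss of $170 beats the $1860 the firm would lose by shutting down; producing recovers $1690 of fixed cost.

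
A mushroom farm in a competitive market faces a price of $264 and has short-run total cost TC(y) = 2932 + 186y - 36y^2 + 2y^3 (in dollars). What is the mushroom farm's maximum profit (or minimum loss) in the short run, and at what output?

AVC = 186 - 36y + 2y^2 has its minimum $24 at y = 9; price $264 clears that bar, so the firm operates.
With MC = 186 - 72y + 6y^2, P = MC on the upward-sloping part at y* = 13.
TR = 264·13 = 3432. TC = 2932 + 728 = 3660. Profit = 3432 − 3660 = -$228.
Shutting down would mean losing the fixed cost of $2932, so operating at a loss of $228 is better by $2704.

Profit = -$228 at y = 13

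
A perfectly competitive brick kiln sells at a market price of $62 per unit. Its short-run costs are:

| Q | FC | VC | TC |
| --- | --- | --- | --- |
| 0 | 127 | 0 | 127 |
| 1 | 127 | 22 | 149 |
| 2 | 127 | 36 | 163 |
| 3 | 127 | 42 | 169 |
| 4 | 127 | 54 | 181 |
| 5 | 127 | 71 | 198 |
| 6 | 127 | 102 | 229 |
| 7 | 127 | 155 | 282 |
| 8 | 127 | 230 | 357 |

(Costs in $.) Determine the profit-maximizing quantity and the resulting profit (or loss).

Q = 7; profit = $152

Compute π = P·Q − TC at each output: Q=0: -127; Q=1: -87; Q=2: -39; Q=3: 17; Q=4: 67; Q=5: 112; Q=6: 143; Q=7: 152; Q=8: 139.
Profit is maximized at Q = 7. AVC there is 155/7 = $22.14 ≤ P, so producing beats shutting down (which would give -$127).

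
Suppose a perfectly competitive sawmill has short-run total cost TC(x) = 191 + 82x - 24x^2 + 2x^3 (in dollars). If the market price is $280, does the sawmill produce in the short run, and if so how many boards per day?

From TC, MC = TC'(x) = 82 - 48x + 6x^2 and AVC = VC/x = 82 - 24x + 2x^2.
AVC is minimized where dAVC/dx = -24 + 4x = 0, at x = 6; min AVC = 82 - 24·6 + 2·6^2 = $10.
Because $280 ≥ $10, revenue can cover variable cost; the firm operates.
P = MC gives -198 - 48x + 6x^2 = 0, with roots -3 and 11. Take the larger (rising MC): x* = 11.
Check: AVC at x = 11 is $60 ≤ P, so revenue covers variable cost.
Profit = P·x − TC = 280·11 − 851 = $2229.

Produce at x = 11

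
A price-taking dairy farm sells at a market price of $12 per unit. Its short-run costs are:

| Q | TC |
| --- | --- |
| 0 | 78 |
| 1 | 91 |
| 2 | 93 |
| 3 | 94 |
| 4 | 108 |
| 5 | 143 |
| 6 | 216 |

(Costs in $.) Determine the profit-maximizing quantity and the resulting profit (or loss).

Profit at each row (π = 12Q − TC): Q=0: -78; Q=1: -79; Q=2: -69; Q=3: -58; Q=4: -60; Q=5: -83; Q=6: -144.
Profit is maximized at Q = 3. AVC there is 16/3 = $5.33 ≤ P, so producing beats shutting down (which would give -$78).

Q = 3; profit = -$58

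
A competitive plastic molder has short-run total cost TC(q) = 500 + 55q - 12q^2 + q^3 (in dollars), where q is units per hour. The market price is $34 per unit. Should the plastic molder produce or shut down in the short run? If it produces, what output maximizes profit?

Strip out fixed cost: VC = 55q - 12q^2 + q^3. Then AVC = 55 - 12q + q^2 and MC = 55 - 24q + 3q^2.
The AVC parabola has its vertex at q = 12/2 = 6, where AVC = 55 - 12·6 + 6^2 = $19.
P = $34 exceeds min AVC = $19, so the firm stays open.
P = MC gives 21 - 24q + 3q^2 = 0, with roots 1 and 7. Take the larger (rising MC): q* = 7.
Check: AVC at q = 7 is $20 ≤ P, so revenue covers variable cost.
Profit = P·q − TC = 34·7 − 640 = -$402, a loss, but smaller than the $500 fixed cost the firm would lose by shutting down.

Produce at q = 7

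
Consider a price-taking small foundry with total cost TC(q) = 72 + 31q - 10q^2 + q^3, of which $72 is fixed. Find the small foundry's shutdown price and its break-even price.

Shutdown price = min AVC. AVC = 31 - 10q + q^2, with vertex at q = 5 and minimum $6.
ATC = 72/q + 31 - 10q + q^2. Setting dATC/dq = −72/q^2 − 10 + 2q = 0 gives q = 6 (since 2·6^3 − 10·6^2 = 72).
min ATC = 72/6 + 31 − 10·6 + 6^2 = $19. That is the break-even price.
For $6 ≤ P < $19 the firm produces at a loss; below $6 it shuts down.

Shutdown price = $6; break-even price = $19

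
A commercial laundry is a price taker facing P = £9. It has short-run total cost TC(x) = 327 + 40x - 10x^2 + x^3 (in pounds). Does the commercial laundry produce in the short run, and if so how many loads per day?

Shut down

Strip out fixed cost: VC = 40x - 10x^2 + x^3. Then AVC = 40 - 10x + x^2 and MC = 40 - 20x + 3x^2.
AVC hits its minimum where MC = AVC, at x = 5, giving min AVC = 40 - 10·5 + 5^2 = £15.
P = £9 lies below min AVC = £15; no output level covers variable cost.
The firm minimizes its loss by shutting down and losing only its fixed cost of £327.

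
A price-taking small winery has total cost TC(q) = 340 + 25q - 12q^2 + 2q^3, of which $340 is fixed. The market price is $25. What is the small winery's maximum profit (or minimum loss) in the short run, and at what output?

Profit = -$276 at q = 4

AVC = 25 - 12q + 2q^2; min AVC = $7 at q = 3. Since P = $25 ≥ min AVC, the firm produces.
MC = 25 - 24q + 6q^2. Setting P = MC and taking the root on the rising branch gives q* = 4.
TR = 25·4 = 100. TC = 340 + 36 = 376. Profit = 100 − 376 = -$276.
Shutting down would mean losing the fixed cost of $340, so operating at a loss of $276 is better by $64.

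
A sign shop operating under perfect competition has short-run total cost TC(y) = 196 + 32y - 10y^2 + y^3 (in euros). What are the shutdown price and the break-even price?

Shutdown price = €7; break-even price = €39

AVC = 32 - 10y + y^2; minimized at y = 5, giving min AVC = €7. That is the shutdown price.
ATC = 196/y + 32 - 10y + y^2. Setting dATC/dy = −196/y^2 − 10 + 2y = 0 gives y = 7 (since 2·7^3 − 10·7^2 = 196).
min ATC = 196/7 + 32 − 10·7 + 7^2 = €39. That is the break-even price.
For €7 ≤ P < €39 the firm produces at a loss; below €7 it shuts down.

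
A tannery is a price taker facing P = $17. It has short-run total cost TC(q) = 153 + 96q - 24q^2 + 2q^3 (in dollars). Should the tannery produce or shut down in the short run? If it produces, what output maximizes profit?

Strip out fixed cost: VC = 96q - 24q^2 + 2q^3. Then AVC = 96 - 24q + 2q^2 and MC = 96 - 48q + 6q^2.
The AVC parabola has its vertex at q = 24/4 = 6, where AVC = 96 - 24·6 + 2·6^2 = $24.
With P < min AVC ($17 < $24), every unit sold adds to the loss.
Shutting down limits the loss to fixed cost, $153.

Shut down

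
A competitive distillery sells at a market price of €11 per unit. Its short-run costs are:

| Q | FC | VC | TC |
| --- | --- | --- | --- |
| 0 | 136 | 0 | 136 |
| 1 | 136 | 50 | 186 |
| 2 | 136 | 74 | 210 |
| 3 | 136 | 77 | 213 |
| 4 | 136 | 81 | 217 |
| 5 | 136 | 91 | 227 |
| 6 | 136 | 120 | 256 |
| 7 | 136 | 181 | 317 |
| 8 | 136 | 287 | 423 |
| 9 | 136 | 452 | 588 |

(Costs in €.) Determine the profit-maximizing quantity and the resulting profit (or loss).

Compute π = P·Q − TC at each output: Q=0: -136; Q=1: -175; Q=2: -188; Q=3: -180; Q=4: -173; Q=5: -172; Q=6: -190; Q=7: -240; Q=8: -335; Q=9: -489.
Profit is highest at Q = 0. Equivalently, the lowest AVC in the table is 91/5 ≈ €18.20 at Q = 5, and P = €11 falls below it — price never covers variable cost, so the firm shuts down and loses only its fixed cost.

Q = 0 (shut down); profit = -€136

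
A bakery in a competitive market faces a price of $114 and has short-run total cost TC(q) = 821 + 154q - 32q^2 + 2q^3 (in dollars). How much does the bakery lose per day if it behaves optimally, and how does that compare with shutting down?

AVC = 154 - 32q + 2q^2 has its minimum $26 at q = 8; price $114 clears that bar, so the firm operates.
MC = 154 - 64q + 6q^2. Setting P = MC and taking the root on the rising branch gives q* = 10.
TR = 114·10 = 1140. TC = 821 + 340 = 1161. Profit = 1140 − 1161 = -$21.
That loss of $21 beats the $821 the firm would lose by shutting down; producing recovers $800 of fixed cost.

Profit = -$21 at q = 10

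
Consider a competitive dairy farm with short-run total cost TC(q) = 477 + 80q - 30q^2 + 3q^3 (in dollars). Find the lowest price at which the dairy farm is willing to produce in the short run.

Short-run supply begins at min AVC. From VC = 80q - 30q^2 + 3q^3, AVC = 80 - 30q + 3q^2.
dAVC/dq = -30 + 6q = 0 gives q = 5. min AVC = 80 - 30·5 + 3·5^2 = 5.
The firm shuts down for any P below $5.

$5 per unit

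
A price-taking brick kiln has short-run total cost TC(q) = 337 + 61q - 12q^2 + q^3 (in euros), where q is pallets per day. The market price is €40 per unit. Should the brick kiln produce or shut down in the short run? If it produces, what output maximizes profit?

Produce at q = 7

Variable cost is VC = 61q - 12q^2 + q^3, so AVC = VC/q = 61 - 12q + q^2 and MC = dTC/dq = 61 - 24q + 3q^2.
AVC hits its minimum where MC = AVC, at q = 6, giving min AVC = 61 - 12·6 + 6^2 = €25.
Because €40 ≥ €25, revenue can cover variable cost; the firm operates.
Set P = MC: 40 = 61 - 24q + 3q^2 → 21 - 24q + 3q^2 = 0. The roots are q = 1 and q = 7; the profit-maximizing output is on the rising part of MC, so q* = 7.
Check: AVC at q = 7 is €26 ≤ P, so revenue covers variable cost.
Profit = P·q − TC = 40·7 − 519 = -€239, a loss, but smaller than the €337 fixed cost the firm would lose by shutting down.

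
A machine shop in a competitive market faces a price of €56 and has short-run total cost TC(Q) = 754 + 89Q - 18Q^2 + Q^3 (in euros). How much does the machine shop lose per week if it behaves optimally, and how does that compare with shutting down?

AVC = 89 - 18Q + Q^2; min AVC = €8 at Q = 9. Since P = €56 ≥ min AVC, the firm produces.
With MC = 89 - 36Q + 3Q^2, P = MC on the upward-sloping part at Q* = 11.
TR = 56·11 = 616. TC = 754 + 132 = 886. Profit = 616 − 886 = -€270.
That loss of €270 beats the €754 the firm would lose by shutting down; producing recovers €484 of fixed cost.

Profit = -€270 at Q = 11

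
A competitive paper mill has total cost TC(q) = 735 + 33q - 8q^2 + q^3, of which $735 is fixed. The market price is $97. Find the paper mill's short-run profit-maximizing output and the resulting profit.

AVC = 33 - 8q + q^2; min AVC = $17 at q = 4. Since P = $97 ≥ min AVC, the firm produces.
MC = 33 - 16q + 3q^2. Setting P = MC and taking the root on the rising branch gives q* = 8.
TR = 97·8 = 776. TC = 735 + 264 = 999. Profit = 776 − 999 = -$223.
Shutting down would mean losing the fixed cost of $735, so operating at a loss of $223 is better by $512.

Profit = -$223 at q = 8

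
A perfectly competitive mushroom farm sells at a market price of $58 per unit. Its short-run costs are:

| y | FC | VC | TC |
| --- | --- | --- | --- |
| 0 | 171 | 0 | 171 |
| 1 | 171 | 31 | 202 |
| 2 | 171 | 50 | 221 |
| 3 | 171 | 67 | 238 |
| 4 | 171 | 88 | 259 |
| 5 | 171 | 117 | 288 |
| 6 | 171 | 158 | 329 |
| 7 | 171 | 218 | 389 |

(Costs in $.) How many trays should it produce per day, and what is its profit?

Tabulate TR − TC: y=0: -171; y=1: -144; y=2: -105; y=3: -64; y=4: -27; y=5: 2; y=6: 19; y=7: 17.
Profit is maximized at y = 6. AVC there is 158/6 = $26.33 ≤ P, so producing beats shutting down (which would give -$171).

y = 6; profit = $19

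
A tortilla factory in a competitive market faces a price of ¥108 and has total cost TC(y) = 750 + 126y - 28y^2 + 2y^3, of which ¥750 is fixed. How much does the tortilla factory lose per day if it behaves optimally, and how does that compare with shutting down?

Profit = -¥102 at y = 9

AVC = 126 - 28y + 2y^2; min AVC = ¥28 at y = 7. Since P = ¥108 ≥ min AVC, the firm produces.
With MC = 126 - 56y + 6y^2, P = MC on the upward-sloping part at y* = 9.
TR = 108·9 = 972. TC = 750 + 324 = 1074. Profit = 972 − 1074 = -¥102.
Shutting down would mean losing the fixed cost of ¥750, so operating at a loss of ¥102 is better by ¥648.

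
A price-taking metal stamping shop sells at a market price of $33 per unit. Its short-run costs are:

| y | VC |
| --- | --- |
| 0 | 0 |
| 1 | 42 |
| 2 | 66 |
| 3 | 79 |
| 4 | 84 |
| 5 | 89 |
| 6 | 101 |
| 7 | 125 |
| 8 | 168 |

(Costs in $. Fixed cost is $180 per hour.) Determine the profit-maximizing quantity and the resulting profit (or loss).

Tabulate TR − TC: y=0: -180; y=1: -189; y=2: -180; y=3: -160; y=4: -132; y=5: -104; y=6: -83; y=7: -74; y=8: -84.
Profit is maximized at y = 7. AVC there is 125/7 = $17.86 ≤ P, so producing beats shutting down (which would give -$180).

y = 7; profit = -$74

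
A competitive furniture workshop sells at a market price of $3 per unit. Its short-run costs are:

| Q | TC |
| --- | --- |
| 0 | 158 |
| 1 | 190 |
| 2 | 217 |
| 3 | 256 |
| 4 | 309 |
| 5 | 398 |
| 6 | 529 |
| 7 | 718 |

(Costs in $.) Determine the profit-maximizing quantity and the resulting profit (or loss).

Q = 0 (shut down); profit = -$158

Tabulate TR − TC: Q=0: -158; Q=1: -187; Q=2: -211; Q=3: -247; Q=4: -297; Q=5: -383; Q=6: -511; Q=7: -697.
Profit is highest at Q = 0. Equivalently, the lowest AVC in the table is 59/2 ≈ $29.50 at Q = 2, and P = $3 falls below it — price never covers variable cost, so the firm shuts down and loses only its fixed cost.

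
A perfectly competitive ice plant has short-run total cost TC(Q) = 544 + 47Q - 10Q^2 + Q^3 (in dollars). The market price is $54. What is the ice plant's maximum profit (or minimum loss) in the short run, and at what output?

AVC = 47 - 10Q + Q^2; min AVC = $22 at Q = 5. Since P = $54 ≥ min AVC, the firm produces.
With MC = 47 - 20Q + 3Q^2, P = MC on the upward-sloping part at Q* = 7.
TR = 54·7 = 378. TC = 544 + 182 = 726. Profit = 378 − 726 = -$348.
Shutting down would mean losing the fixed cost of $544, so operating at a loss of $348 is better by $196.

Profit = -$348 at Q = 7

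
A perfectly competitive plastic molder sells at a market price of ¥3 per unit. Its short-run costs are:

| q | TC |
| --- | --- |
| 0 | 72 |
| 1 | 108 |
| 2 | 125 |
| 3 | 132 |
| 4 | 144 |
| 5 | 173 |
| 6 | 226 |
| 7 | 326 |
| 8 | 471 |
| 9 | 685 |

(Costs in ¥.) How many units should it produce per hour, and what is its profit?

Compute π = P·q − TC at each output: q=0: -72; q=1: -105; q=2: -119; q=3: -123; q=4: -132; q=5: -158; q=6: -208; q=7: -305; q=8: -447; q=9: -658.
Profit is highest at q = 0. Equivalently, the lowest AVC in the table is 72/4 ≈ ¥18 at q = 4, and P = ¥3 falls below it — price never covers variable cost, so the firm shuts down and loses only its fixed cost.

q = 0 (shut down); profit = -¥72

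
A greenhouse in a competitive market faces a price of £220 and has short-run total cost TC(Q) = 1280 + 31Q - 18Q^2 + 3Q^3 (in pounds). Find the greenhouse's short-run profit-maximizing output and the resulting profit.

AVC = 31 - 18Q + 3Q^2; min AVC = £4 at Q = 3. Since P = £220 ≥ min AVC, the firm produces.
MC = 31 - 36Q + 9Q^2. Setting P = MC and taking the root on the rising branch gives Q* = 7.
TR = 220·7 = 1540. TC = 1280 + 364 = 1644. Profit = 1540 − 1644 = -£104.
Shutting down would mean losing the fixed cost of £1280, so operating at a loss of £104 is better by £1176.

Profit = -£104 at Q = 7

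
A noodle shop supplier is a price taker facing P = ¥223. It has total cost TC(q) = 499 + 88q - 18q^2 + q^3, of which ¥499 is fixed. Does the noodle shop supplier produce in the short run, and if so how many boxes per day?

Strip out fixed cost: VC = 88q - 18q^2 + q^3. Then AVC = 88 - 18q + q^2 and MC = 88 - 36q + 3q^2.
The AVC parabola has its vertex at q = 18/2 = 9, where AVC = 88 - 18·9 + 9^2 = ¥7.
Since P = ¥223 ≥ min AVC = ¥7, price covers variable cost and the firm should produce.
Solving P = MC: -135 - 36q + 3q^2 = 0 ⇒ q = -3 or 15. On the upward-sloping branch, q* = 15.
Check: AVC at q = 15 is ¥43 ≤ P, so revenue covers variable cost.
Profit = P·q − TC = 223·15 − 1144 = ¥2201.

Produce at q = 15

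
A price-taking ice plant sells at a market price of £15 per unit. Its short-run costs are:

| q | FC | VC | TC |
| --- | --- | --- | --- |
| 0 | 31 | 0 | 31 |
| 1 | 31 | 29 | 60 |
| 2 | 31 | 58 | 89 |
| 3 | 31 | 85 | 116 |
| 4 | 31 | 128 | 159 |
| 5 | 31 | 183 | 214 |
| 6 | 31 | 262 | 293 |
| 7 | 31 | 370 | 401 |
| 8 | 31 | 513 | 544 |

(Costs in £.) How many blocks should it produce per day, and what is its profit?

q = 0 (shut down); profit = -£31

Compute π = P·q − TC at each output: q=0: -31; q=1: -45; q=2: -59; q=3: -71; q=4: -99; q=5: -139; q=6: -203; q=7: -296; q=8: -424.
Profit is highest at q = 0. Equivalently, the lowest AVC in the table is 85/3 ≈ £28.33 at q = 3, and P = £15 falls below it — price never covers variable cost, so the firm shuts down and loses only its fixed cost.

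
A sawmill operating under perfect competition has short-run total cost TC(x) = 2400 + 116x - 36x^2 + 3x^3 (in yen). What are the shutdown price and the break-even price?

Shutdown price = ¥8; break-even price = ¥296

Shutdown price = min AVC. AVC = 116 - 36x + 3x^2, with vertex at x = 6 and minimum ¥8.
ATC = 2400/x + 116 - 36x + 3x^2. Setting dATC/dx = −2400/x^2 − 36 + 6x = 0 gives x = 10 (since 6·10^3 − 36·10^2 = 2400).
min ATC = 2400/10 + 116 − 36·10 + 3·10^2 = ¥296. That is the break-even price.
Between these two prices the firm operates at a loss; above ¥296 it earns a profit.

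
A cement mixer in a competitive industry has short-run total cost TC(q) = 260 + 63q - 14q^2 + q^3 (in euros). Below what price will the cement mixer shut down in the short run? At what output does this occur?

€14 per unit, at q = 7

The shutdown price is the minimum of AVC. VC = 63q - 14q^2 + q^3, so AVC = 63 - 14q + q^2.
At the minimum of AVC, MC = AVC. MC = 63 - 28q + 3q^2; setting MC = AVC gives 2q^2 - 14q = 0, so q = 7. min AVC = 14.
For P < €14 the firm produces nothing.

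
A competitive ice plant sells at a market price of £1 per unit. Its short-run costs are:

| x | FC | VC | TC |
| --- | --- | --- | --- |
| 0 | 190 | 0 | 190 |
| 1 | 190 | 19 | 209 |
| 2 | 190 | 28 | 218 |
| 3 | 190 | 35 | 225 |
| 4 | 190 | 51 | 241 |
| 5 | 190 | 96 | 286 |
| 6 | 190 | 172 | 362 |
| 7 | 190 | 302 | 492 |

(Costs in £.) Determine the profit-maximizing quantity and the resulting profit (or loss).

Compute π = P·x − TC at each output: x=0: -190; x=1: -208; x=2: -216; x=3: -222; x=4: -237; x=5: -281; x=6: -356; x=7: -485.
Profit is highest at x = 0. Equivalently, the lowest AVC in the table is 35/3 ≈ £11.67 at x = 3, and P = £1 falls below it — price never covers variable cost, so the firm shuts down and loses only its fixed cost.

x = 0 (shut down); profit = -£190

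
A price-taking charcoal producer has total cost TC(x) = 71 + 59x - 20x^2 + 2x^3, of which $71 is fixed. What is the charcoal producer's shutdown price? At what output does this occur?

$9 per unit, at x = 5

The firm shuts down when price falls below the minimum of average variable cost. AVC = VC/x = 59 - 20x + 2x^2.
At the minimum of AVC, MC = AVC. MC = 59 - 40x + 6x^2; setting MC = AVC gives 4x^2 - 20x = 0, so x = 5. min AVC = 9.
For P < $9 the firm produces nothing.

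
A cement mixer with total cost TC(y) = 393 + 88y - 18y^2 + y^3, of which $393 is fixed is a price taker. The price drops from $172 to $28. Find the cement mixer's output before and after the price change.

Output falls from 14 to 10

AVC = 88 - 18y + y^2, minimized at y = 9 where min AVC = $7. MC = 88 - 36y + 3y^2.
With P = $172 above the shutdown price, P = MC gives y = 14.
At P = $28 ≥ min AVC, set P = MC: y = 10. The firm stays open but cuts output.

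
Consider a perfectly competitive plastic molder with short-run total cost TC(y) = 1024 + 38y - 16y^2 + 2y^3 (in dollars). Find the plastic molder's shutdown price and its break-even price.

Shutdown price = $6; break-even price = $166

AVC = 38 - 16y + 2y^2; minimized at y = 4, giving min AVC = $6. That is the shutdown price.
ATC = 1024/y + 38 - 16y + 2y^2. Setting dATC/dy = −1024/y^2 − 16 + 4y = 0 gives y = 8 (since 4·8^3 − 16·8^2 = 1024).
min ATC = 1024/8 + 38 − 16·8 + 2·8^2 = $166. That is the break-even price.
Between these two prices the firm operates at a loss; above $166 it earns a profit.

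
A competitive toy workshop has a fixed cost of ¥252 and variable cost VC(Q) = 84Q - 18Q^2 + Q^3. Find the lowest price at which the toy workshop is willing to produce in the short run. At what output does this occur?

The shutdown price is the minimum of AVC. VC = 84Q - 18Q^2 + Q^3, so AVC = 84 - 18Q + Q^2.
dAVC/dQ = -18 + 2Q = 0 gives Q = 9. min AVC = 84 - 18·9 + 9^2 = 3.
For P < ¥3 the firm produces nothing.

¥3 per unit, at Q = 9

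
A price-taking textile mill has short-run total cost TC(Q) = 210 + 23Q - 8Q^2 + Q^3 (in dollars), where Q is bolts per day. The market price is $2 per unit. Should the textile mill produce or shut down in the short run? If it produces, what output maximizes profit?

Shut down

From TC, MC = TC'(Q) = 23 - 16Q + 3Q^2 and AVC = VC/Q = 23 - 8Q + Q^2.
AVC hits its minimum where MC = AVC, at Q = 4, giving min AVC = 23 - 8·4 + 4^2 = $7.
With P < min AVC ($2 < $7), every unit sold adds to the loss.
Shutting down limits the loss to fixed cost, $210.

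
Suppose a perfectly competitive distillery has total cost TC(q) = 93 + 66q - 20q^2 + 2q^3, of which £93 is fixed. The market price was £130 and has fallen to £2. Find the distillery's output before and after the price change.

AVC = 66 - 20q + 2q^2, minimized at q = 5 where min AVC = £16. MC = 66 - 40q + 6q^2.
At P = £130 ≥ min AVC, set P = MC on the rising branch: q = 8.
At P = £2 < min AVC = £16, price no longer covers variable cost at any output, so the firm shuts down: q = 0.

Output falls from 8 to 0 (the firm shuts down)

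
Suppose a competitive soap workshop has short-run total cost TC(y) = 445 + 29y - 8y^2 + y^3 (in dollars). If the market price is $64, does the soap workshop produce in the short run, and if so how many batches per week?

Produce at y = 7

Strip out fixed cost: VC = 29y - 8y^2 + y^3. Then AVC = 29 - 8y + y^2 and MC = 29 - 16y + 3y^2.
AVC hits its minimum where MC = AVC, at y = 4, giving min AVC = 29 - 8·4 + 4^2 = $13.
Because $64 ≥ $13, revenue can cover variable cost; the firm operates.
Set P = MC: 64 = 29 - 16y + 3y^2 → -35 - 16y + 3y^2 = 0. The roots are y = -5/3 and y = 7; the profit-maximizing output is on the rising part of MC, so y* = 7.
Check: AVC at y = 7 is $22 ≤ P, so revenue covers variable cost.
Profit = P·y − TC = 64·7 − 599 = -$151, a loss, but smaller than the $445 fixed cost the firm would lose by shutting down.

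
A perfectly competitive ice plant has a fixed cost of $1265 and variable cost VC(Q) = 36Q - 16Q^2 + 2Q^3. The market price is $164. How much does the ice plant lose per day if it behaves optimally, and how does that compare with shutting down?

AVC = 36 - 16Q + 2Q^2 has its minimum $4 at Q = 4; price $164 clears that bar, so the firm operates.
MC = 36 - 32Q + 6Q^2. Setting P = MC and taking the root on the rising branch gives Q* = 8.
TR = 164·8 = 1312. TC = 1265 + 288 = 1553. Profit = 1312 − 1553 = -$241.
Shutting down would mean losing the fixed cost of $1265, so operating at a loss of $241 is better by $1024.

Profit = -$241 at Q = 8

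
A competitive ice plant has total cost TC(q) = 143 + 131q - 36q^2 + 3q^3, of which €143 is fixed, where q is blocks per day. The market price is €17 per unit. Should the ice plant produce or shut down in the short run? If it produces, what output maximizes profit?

Shut down

Variable cost is VC = 131q - 36q^2 + 3q^3, so AVC = VC/q = 131 - 36q + 3q^2 and MC = dTC/dq = 131 - 72q + 9q^2.
AVC is minimized where dAVC/dq = -36 + 6q = 0, at q = 6; min AVC = 131 - 36·6 + 3·6^2 = €23.
With P < min AVC (€17 < €23), every unit sold adds to the loss.
Best response: produce nothing and absorb the €143 fixed cost.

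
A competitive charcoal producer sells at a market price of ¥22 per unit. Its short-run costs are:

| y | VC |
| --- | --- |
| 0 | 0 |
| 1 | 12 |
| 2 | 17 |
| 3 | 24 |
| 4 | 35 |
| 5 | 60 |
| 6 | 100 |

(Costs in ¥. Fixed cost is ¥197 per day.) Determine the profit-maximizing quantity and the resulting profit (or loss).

y = 4; profit = -¥144

Compute π = P·y − TC at each output: y=0: -197; y=1: -187; y=2: -170; y=3: -155; y=4: -144; y=5: -147; y=6: -165.
Profit is maximized at y = 4. AVC there is 35/4 = ¥8.75 ≤ P, so producing beats shutting down (which would give -¥197).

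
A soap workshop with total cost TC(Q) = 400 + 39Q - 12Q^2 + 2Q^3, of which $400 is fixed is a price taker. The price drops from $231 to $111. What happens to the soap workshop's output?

Output falls from 8 to 6

AVC = 39 - 12Q + 2Q^2, minimized at Q = 3 where min AVC = $21. MC = 39 - 24Q + 6Q^2.
With P = $231 above the shutdown price, P = MC gives Q = 8.
At P = $111 ≥ min AVC, set P = MC: Q = 6. The firm stays open but cuts output.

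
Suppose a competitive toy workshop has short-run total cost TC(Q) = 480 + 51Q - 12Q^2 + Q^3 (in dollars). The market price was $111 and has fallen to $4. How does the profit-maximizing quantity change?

Output falls from 10 to 0 (the firm shuts down)

MC = 51 - 24Q + 3Q^2; the shutdown threshold is min AVC = $15 (at Q = 6).
With P = $111 above the shutdown price, P = MC gives Q = 10.
At P = $4 < min AVC = $15, price no longer covers variable cost at any output, so the firm shuts down: Q = 0.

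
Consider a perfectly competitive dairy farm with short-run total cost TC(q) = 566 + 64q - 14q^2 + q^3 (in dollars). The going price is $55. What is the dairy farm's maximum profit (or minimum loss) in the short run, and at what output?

Profit = -$242 at q = 9

AVC = 64 - 14q + q^2 has its minimum $15 at q = 7; price $55 clears that bar, so the firm operates.
MC = 64 - 28q + 3q^2. Setting P = MC and taking the root on the rising branch gives q* = 9.
TR = 55·9 = 495. TC = 566 + 171 = 737. Profit = 495 − 737 = -$242.
By producing, the firm covers all variable cost plus $324 of fixed cost; shutting down would lose the full $566.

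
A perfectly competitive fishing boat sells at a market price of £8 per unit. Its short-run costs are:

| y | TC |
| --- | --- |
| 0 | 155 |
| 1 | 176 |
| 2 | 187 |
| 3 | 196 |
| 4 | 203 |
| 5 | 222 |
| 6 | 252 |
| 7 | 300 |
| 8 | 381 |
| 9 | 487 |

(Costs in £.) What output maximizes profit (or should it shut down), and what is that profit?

Tabulate TR − TC: y=0: -155; y=1: -168; y=2: -171; y=3: -172; y=4: -171; y=5: -182; y=6: -204; y=7: -244; y=8: -317; y=9: -415.
Profit is highest at y = 0. Equivalently, the lowest AVC in the table is 48/4 ≈ £12 at y = 4, and P = £8 falls below it — price never covers variable cost, so the firm shuts down and loses only its fixed cost.

y = 0 (shut down); profit = -£155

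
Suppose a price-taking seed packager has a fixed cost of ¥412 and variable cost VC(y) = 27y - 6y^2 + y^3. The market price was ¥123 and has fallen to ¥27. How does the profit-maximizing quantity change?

Output falls from 8 to 4

MC = 27 - 12y + 3y^2; the shutdown threshold is min AVC = ¥18 (at y = 3).
With P = ¥123 above the shutdown price, P = MC gives y = 8.
At P = ¥27 ≥ min AVC, set P = MC: y = 4. The firm stays open but cuts output.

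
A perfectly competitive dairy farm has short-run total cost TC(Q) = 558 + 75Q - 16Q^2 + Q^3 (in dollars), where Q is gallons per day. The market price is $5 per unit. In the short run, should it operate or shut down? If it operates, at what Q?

Strip out fixed cost: VC = 75Q - 16Q^2 + Q^3. Then AVC = 75 - 16Q + Q^2 and MC = 75 - 32Q + 3Q^2.
AVC hits its minimum where MC = AVC, at Q = 8, giving min AVC = 75 - 16·8 + 8^2 = $11.
With P < min AVC ($5 < $11), every unit sold adds to the loss.
Shutting down limits the loss to fixed cost, $558.

Shut down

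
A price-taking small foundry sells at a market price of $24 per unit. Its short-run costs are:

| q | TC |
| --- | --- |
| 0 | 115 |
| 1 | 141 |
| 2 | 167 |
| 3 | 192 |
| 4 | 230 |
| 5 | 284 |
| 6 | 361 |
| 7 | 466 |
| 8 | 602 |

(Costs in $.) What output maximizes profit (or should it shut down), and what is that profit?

Tabulate TR − TC: q=0: -115; q=1: -117; q=2: -119; q=3: -120; q=4: -134; q=5: -164; q=6: -217; q=7: -298; q=8: -410.
Profit is highest at q = 0. Equivalently, the lowest AVC in the table is 77/3 ≈ $25.67 at q = 3, and P = $24 falls below it — price never covers variable cost, so the firm shuts down and loses only its fixed cost.

q = 0 (shut down); profit = -$115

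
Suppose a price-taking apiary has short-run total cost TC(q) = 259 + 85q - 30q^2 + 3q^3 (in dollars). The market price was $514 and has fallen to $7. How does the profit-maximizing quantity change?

Output falls from 11 to 0 (the firm shuts down)

AVC = 85 - 30q + 3q^2, minimized at q = 5 where min AVC = $10. MC = 85 - 60q + 9q^2.
At P = $514 ≥ min AVC, set P = MC on the rising branch: q = 11.
At P = $7 < min AVC = $10, price no longer covers variable cost at any output, so the firm shuts down: q = 0.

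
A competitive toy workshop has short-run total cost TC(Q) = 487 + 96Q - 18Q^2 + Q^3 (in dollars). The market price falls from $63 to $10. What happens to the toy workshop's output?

AVC = 96 - 18Q + Q^2, minimized at Q = 9 where min AVC = $15. MC = 96 - 36Q + 3Q^2.
At P = $63 ≥ min AVC, set P = MC on the rising branch: Q = 11.
At P = $10 < min AVC = $15, price no longer covers variable cost at any output, so the firm shuts down: Q = 0.

Output falls from 11 to 0 (the firm shuts down)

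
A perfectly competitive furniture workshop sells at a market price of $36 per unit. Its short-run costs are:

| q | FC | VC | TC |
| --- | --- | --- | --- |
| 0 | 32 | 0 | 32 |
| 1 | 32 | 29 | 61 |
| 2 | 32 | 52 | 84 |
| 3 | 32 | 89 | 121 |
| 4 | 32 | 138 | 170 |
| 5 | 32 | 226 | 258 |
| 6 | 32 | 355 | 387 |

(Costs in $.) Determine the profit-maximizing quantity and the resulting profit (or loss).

q = 2; profit = -$12

Profit at each row (π = 36q − TC): q=0: -32; q=1: -25; q=2: -12; q=3: -13; q=4: -26; q=5: -78; q=6: -171.
Profit is maximized at q = 2. AVC there is 52/2 = $26 ≤ P, so producing beats shutting down (which would give -$32).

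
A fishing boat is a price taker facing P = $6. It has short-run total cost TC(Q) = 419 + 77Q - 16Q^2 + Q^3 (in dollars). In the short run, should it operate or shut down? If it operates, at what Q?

Variable cost is VC = 77Q - 16Q^2 + Q^3, so AVC = VC/Q = 77 - 16Q + Q^2 and MC = dTC/dQ = 77 - 32Q + 3Q^2.
AVC hits its minimum where MC = AVC, at Q = 8, giving min AVC = 77 - 16·8 + 8^2 = $13.
Since P = $6 < min AVC = $13, price fails to cover variable cost at any output.
The firm minimizes its loss by shutting down and losing only its fixed cost of $419.

Shut down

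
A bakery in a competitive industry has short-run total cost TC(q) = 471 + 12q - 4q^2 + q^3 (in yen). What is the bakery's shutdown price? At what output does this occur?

The shutdown price is the minimum of AVC. VC = 12q - 4q^2 + q^3, so AVC = 12 - 4q + q^2.
At the minimum of AVC, MC = AVC. MC = 12 - 8q + 3q^2; setting MC = AVC gives 2q^2 - 4q = 0, so q = 2. min AVC = 8.
So the shutdown price is ¥8.

¥8 per unit, at q = 2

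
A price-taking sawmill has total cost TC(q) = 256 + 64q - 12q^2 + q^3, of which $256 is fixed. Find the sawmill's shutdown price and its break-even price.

AVC = 64 - 12q + q^2; minimized at q = 6, giving min AVC = $28. That is the shutdown price.
ATC = 256/q + 64 - 12q + q^2. Setting dATC/dq = −256/q^2 − 12 + 2q = 0 gives q = 8 (since 2·8^3 − 12·8^2 = 256).
min ATC = 256/8 + 64 − 12·8 + 8^2 = $64. That is the break-even price.
Between these two prices the firm operates at a loss; above $64 it earns a profit.

Shutdown price = $28; break-even price = $64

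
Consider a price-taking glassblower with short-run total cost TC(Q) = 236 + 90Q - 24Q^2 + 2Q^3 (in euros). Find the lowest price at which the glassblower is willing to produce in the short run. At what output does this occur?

The firm shuts down when price falls below the minimum of average variable cost. AVC = VC/Q = 90 - 24Q + 2Q^2.
At the minimum of AVC, MC = AVC. MC = 90 - 48Q + 6Q^2; setting MC = AVC gives 4Q^2 - 24Q = 0, so Q = 6. min AVC = 18.
For P < €18 the firm produces nothing.

€18 per unit, at Q = 6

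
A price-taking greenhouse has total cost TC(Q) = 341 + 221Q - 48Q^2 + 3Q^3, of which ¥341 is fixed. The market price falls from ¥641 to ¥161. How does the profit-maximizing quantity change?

MC = 221 - 96Q + 9Q^2; the shutdown threshold is min AVC = ¥29 (at Q = 8).
At P = ¥641 ≥ min AVC, set P = MC on the rising branch: Q = 14.
At P = ¥161 ≥ min AVC, set P = MC: Q = 10. The firm stays open but cuts output.

Output falls from 14 to 10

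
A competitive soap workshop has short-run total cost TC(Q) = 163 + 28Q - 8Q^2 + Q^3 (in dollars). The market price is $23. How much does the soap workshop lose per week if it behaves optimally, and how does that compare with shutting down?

AVC = 28 - 8Q + Q^2; min AVC = $12 at Q = 4. Since P = $23 ≥ min AVC, the firm produces.
MC = 28 - 16Q + 3Q^2. Setting P = MC and taking the root on the rising branch gives Q* = 5.
TR = 23·5 = 115. TC = 163 + 65 = 228. Profit = 115 − 228 = -$113.
By producing, the firm covers all variable cost plus $50 of fixed cost; shutting down would lose the full $163.

Profit = -$113 at Q = 5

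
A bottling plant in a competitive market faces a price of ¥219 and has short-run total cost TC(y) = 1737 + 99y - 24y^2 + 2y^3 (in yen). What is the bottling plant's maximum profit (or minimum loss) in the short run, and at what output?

Profit = -¥137 at y = 10

AVC = 99 - 24y + 2y^2 has its minimum ¥27 at y = 6; price ¥219 clears that bar, so the firm operates.
With MC = 99 - 48y + 6y^2, P = MC on the upward-sloping part at y* = 10.
TR = 219·10 = 2190. TC = 1737 + 590 = 2327. Profit = 2190 − 2327 = -¥137.
By producing, the firm covers all variable cost plus ¥1600 of fixed cost; shutting down would lose the full ¥1737.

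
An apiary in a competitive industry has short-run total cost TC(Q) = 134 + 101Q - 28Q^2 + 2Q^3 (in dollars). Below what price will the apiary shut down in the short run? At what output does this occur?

The shutdown price is the minimum of AVC. VC = 101Q - 28Q^2 + 2Q^3, so AVC = 101 - 28Q + 2Q^2.
At the minimum of AVC, MC = AVC. MC = 101 - 56Q + 6Q^2; setting MC = AVC gives 4Q^2 - 28Q = 0, so Q = 7. min AVC = 3.
For P < $3 the firm produces nothing.

$3 per unit, at Q = 7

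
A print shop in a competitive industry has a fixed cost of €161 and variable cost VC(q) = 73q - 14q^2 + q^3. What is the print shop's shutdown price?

€24 per unit

The shutdown price is the minimum of AVC. VC = 73q - 14q^2 + q^3, so AVC = 73 - 14q + q^2.
dAVC/dq = -14 + 2q = 0 gives q = 7. min AVC = 73 - 14·7 + 7^2 = 24.
For P < €24 the firm produces nothing.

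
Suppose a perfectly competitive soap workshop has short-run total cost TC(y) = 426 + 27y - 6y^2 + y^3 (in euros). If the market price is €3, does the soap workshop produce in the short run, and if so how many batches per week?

Variable cost is VC = 27y - 6y^2 + y^3, so AVC = VC/y = 27 - 6y + y^2 and MC = dTC/dy = 27 - 12y + 3y^2.
AVC hits its minimum where MC = AVC, at y = 3, giving min AVC = 27 - 6·3 + 3^2 = €18.
With P < min AVC (€3 < €18), every unit sold adds to the loss.
Shutting down limits the loss to fixed cost, €426.

Shut down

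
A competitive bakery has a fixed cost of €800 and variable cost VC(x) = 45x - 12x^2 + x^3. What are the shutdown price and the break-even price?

Shutdown price = min AVC. AVC = 45 - 12x + x^2, with vertex at x = 6 and minimum €9.
ATC = 800/x + 45 - 12x + x^2. Setting dATC/dx = −800/x^2 − 12 + 2x = 0 gives x = 10 (since 2·10^3 − 12·10^2 = 800).
min ATC = 800/10 + 45 − 12·10 + 10^2 = €105. That is the break-even price.
For €9 ≤ P < €105 the firm produces at a loss; below €9 it shuts down.

Shutdown price = €9; break-even price = €105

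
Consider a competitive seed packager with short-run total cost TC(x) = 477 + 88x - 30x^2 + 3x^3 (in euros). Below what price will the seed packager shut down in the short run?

€13 per unit

The shutdown price is the minimum of AVC. VC = 88x - 30x^2 + 3x^3, so AVC = 88 - 30x + 3x^2.
At the minimum of AVC, MC = AVC. MC = 88 - 60x + 9x^2; setting MC = AVC gives 6x^2 - 30x = 0, so x = 5. min AVC = 13.
So the shutdown price is €13.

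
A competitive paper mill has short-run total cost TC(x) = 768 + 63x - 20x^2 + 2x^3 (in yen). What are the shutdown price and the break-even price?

Shutdown price = ¥13; break-even price = ¥127

AVC = 63 - 20x + 2x^2; minimized at x = 5, giving min AVC = ¥13. That is the shutdown price.
ATC = 768/x + 63 - 20x + 2x^2. Setting dATC/dx = −768/x^2 − 20 + 4x = 0 gives x = 8 (since 4·8^3 − 20·8^2 = 768).
min ATC = 768/8 + 63 − 20·8 + 2·8^2 = ¥127. That is the break-even price.
Between these two prices the firm operates at a loss; above ¥127 it earns a profit.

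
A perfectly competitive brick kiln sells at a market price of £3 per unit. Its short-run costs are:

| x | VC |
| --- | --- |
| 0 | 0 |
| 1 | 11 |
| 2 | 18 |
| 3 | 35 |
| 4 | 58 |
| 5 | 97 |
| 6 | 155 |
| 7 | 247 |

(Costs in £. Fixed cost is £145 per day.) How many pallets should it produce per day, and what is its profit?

Compute π = P·x − TC at each output: x=0: -145; x=1: -153; x=2: -157; x=3: -171; x=4: -191; x=5: -227; x=6: -282; x=7: -371.
Profit is highest at x = 0. Equivalently, the lowest AVC in the table is 18/2 ≈ £9 at x = 2, and P = £3 falls below it — price never covers variable cost, so the firm shuts down and loses only its fixed cost.

x = 0 (shut down); profit = -£145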